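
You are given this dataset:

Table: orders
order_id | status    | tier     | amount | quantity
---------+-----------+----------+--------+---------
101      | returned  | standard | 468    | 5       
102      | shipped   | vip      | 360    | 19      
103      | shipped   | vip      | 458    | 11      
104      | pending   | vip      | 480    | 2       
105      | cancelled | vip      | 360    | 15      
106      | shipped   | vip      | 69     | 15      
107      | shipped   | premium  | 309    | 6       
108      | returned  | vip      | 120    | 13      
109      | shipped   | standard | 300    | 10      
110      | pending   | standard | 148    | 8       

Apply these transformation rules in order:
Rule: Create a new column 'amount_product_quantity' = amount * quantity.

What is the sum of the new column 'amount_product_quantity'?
29211

Step 1: For each record, compute amount * quantity
Example calculations:
  468 * 5 = 2340
  360 * 19 = 6840
  458 * 11 = 5038
  ...
Step 2: Sum all derived values
Step 3: Total = 29211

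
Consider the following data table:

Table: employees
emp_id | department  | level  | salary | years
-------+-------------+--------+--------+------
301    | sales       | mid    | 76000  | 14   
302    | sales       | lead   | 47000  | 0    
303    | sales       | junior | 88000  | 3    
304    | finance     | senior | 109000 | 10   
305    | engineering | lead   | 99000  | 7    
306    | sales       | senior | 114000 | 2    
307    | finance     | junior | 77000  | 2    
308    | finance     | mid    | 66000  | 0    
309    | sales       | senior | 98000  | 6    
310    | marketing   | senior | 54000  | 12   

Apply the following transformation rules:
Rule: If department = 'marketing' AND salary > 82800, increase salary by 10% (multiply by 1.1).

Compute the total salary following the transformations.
828000

Step 1: Find records where department = 'marketing' AND salary > 82800
Step 2: 0 records match, summing to 0
Step 3: After multiplier: 0 × 1.1 = 0.0
Step 4: Unaffected records sum: 828000
Step 5: Final sum = 0.0 + 828000 = 828000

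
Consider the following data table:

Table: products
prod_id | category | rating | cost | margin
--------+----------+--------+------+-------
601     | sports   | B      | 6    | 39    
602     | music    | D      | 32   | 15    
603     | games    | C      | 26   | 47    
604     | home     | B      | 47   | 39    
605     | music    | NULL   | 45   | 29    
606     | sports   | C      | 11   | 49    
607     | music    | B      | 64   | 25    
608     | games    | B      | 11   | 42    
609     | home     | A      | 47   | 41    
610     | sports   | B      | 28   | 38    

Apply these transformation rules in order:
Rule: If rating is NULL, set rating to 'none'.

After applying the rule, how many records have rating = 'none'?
1

Step 1: Count records where rating IS NULL
Step 2: Found 1 records with NULL rating
Step 3: These records will have rating set to 'none'
Step 4: Records already having rating = 'none': 0
Step 5: Answer: 1 + 0 = 1 records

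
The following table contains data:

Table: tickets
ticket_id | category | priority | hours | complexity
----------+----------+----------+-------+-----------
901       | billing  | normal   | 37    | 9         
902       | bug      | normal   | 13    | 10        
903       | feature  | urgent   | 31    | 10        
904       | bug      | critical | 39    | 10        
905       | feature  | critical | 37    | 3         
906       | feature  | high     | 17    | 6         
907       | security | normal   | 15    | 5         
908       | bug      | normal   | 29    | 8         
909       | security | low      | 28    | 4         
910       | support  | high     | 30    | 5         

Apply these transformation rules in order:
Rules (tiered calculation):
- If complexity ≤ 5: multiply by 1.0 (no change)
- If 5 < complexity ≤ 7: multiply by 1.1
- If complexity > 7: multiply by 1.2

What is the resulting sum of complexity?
80.0

Step 1: Tier 1 (complexity ≤ 5): 4 records, sum = 17 × 1.0 = 17.0
Step 2: Tier 2 (5 < complexity ≤ 7): 1 records, sum = 6 × 1.1 = 6.6
Step 3: Tier 3 (complexity > 7): 5 records, sum = 47 × 1.2 = 56.4
Step 4: Final sum = 17.0 + 6.6 + 56.4 = 80.0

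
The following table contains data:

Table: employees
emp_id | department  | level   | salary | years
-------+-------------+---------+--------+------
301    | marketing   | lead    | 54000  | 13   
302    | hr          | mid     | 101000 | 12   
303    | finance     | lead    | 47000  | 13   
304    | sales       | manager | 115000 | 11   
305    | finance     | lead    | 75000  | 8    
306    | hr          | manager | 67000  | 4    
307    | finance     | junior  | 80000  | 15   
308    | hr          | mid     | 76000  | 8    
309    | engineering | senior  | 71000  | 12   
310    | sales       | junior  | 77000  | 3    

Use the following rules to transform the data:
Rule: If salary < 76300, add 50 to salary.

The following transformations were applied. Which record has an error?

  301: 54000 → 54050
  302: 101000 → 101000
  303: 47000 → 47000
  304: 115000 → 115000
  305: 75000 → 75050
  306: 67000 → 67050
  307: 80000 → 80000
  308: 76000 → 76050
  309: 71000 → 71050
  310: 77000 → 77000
Record 303 has an error. The correct transformed value should be 47050, not 47000.

Step 1: Check each record against the rule
Step 2: Record 303 has salary = 47000
Step 3: Since 47000 < 76300, the bonus should have been applied
Step 4: Correct value = 47050, but claimed value = 47000
Conclusion: Record 303 has the error.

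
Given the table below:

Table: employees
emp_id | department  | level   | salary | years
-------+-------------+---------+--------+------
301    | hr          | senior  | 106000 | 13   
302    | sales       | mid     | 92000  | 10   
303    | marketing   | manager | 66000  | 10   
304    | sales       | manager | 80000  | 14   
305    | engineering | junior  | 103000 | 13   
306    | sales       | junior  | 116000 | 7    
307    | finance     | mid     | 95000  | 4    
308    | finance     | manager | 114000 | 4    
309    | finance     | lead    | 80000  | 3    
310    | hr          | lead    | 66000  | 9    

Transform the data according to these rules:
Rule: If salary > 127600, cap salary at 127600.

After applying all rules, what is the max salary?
116000

Step 1: Original maximum salary = 116000
Step 2: Check cap of 127600 against maximum
Step 3: No records exceed the cap (max 116000 <= cap 127600), so no capping applies
Step 4: Maximum after transformation = 116000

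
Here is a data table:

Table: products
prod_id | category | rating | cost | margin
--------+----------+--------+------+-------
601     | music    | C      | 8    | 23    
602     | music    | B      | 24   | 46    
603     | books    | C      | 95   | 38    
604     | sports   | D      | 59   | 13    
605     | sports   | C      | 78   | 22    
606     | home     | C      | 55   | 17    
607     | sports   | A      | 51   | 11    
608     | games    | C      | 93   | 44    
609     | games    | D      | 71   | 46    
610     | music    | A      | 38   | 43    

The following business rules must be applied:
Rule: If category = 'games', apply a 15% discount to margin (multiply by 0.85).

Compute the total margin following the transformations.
289.5

Step 1: Records with category = 'games' have total margin = 90
Step 2: Apply multiplier: 90 × 0.85 = 76.5
Step 3: Other records total: 213
Step 4: Final sum = 76.5 + 213 = 289.5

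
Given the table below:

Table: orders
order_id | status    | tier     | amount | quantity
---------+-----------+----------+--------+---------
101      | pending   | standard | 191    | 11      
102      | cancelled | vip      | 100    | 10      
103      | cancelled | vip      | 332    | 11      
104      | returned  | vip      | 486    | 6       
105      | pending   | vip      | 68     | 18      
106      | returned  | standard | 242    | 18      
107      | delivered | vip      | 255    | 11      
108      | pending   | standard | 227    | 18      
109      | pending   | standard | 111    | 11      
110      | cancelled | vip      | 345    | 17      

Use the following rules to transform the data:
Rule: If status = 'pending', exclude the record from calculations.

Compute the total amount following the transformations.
1760

Step 1: Identify records where status = 'pending'
Step 2: The excluded records sum to 597
Step 3: Original total amount = 2357
Step 4: Remaining total = 2357 - 597 = 1760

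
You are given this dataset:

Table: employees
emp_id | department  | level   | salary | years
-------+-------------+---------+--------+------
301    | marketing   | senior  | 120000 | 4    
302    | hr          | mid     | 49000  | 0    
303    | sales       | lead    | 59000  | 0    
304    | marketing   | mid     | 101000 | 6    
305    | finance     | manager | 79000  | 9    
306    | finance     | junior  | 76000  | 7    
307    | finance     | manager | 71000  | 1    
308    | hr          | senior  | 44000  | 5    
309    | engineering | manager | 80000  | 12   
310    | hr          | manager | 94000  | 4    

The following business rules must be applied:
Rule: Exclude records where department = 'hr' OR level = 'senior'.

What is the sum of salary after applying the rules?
466000

Step 1: Find records where department = 'hr' OR level = 'senior'
Step 2: 4 records match, summing to 307000
Step 3: Original sum: 773000
Step 4: Remaining sum = 773000 - 307000 = 466000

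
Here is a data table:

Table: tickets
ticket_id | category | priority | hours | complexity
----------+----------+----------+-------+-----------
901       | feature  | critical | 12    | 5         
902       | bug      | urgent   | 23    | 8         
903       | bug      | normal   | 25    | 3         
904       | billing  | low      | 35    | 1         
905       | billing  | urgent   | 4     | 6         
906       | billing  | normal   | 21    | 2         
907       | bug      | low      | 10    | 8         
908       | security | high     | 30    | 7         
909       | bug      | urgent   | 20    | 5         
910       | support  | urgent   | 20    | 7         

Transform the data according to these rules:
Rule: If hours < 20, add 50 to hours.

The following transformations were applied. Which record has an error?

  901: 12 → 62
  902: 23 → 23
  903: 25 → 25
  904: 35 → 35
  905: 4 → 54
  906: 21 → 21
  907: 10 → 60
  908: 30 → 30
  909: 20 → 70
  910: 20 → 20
Record 909 has an error. The correct transformed value should be 20, not 70.

Step 1: Check each record against the rule
Step 2: Record 909 has hours = 20
Step 3: Since 20 >= 20, the bonus should not have been applied
Step 4: Correct value = 20, but claimed value = 70
Conclusion: Record 909 has the error.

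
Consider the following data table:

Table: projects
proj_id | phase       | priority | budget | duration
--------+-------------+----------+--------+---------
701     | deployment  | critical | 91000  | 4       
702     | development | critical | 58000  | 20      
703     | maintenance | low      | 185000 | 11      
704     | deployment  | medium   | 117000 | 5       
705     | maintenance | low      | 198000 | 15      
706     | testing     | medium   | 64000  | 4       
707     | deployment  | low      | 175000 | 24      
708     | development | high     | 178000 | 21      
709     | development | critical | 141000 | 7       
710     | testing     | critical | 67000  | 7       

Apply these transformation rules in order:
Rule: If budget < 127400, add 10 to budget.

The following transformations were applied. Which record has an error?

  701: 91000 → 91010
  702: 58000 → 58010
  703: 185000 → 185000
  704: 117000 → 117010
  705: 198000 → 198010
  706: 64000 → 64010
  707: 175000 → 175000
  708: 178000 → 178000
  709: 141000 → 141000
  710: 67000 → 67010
Record 705 has an error. The correct transformed value should be 198000, not 198010.

Step 1: Check each record against the rule
Step 2: Record 705 has budget = 198000
Step 3: Since 198000 >= 127400, the bonus should not have been applied
Step 4: Correct value = 198000, but claimed value = 198010
Conclusion: Record 705 has the error.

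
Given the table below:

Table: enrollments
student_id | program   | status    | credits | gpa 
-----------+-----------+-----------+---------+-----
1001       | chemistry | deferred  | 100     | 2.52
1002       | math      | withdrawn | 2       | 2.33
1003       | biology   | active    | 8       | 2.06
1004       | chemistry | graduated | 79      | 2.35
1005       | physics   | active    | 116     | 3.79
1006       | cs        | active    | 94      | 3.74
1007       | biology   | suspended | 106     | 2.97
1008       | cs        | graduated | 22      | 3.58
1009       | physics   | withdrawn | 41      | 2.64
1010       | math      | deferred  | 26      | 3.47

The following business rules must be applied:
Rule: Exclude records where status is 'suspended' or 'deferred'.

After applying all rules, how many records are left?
7

Step 1: Count records to exclude
  - 1 (suspended) + 2 (deferred) = 3 records
Step 2: Total records: 10
Step 3: Remaining = 10 - 3 = 7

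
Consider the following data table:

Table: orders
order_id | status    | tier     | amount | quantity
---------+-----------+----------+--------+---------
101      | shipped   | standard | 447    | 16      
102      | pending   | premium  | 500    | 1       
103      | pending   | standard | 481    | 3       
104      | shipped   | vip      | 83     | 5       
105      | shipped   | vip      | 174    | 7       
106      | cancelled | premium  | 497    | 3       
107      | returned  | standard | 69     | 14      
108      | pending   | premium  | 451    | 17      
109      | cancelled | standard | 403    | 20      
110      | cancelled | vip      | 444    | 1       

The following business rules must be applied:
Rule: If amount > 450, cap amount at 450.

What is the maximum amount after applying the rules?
450

Step 1: Original maximum amount = 500
Step 2: Apply cap at 450
Step 3: 4 records had amount > 450 and were capped
Step 4: Maximum after transformation = 450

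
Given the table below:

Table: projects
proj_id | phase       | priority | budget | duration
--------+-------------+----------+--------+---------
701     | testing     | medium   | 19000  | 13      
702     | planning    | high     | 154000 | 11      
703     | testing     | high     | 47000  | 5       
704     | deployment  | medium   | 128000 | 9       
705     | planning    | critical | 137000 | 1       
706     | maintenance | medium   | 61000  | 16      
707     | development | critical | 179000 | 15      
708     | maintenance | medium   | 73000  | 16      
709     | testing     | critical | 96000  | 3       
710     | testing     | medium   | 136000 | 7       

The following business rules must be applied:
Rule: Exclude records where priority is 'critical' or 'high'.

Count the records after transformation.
5

Step 1: Count records to exclude
  - 3 (critical) + 2 (high) = 5 records
Step 2: Total records: 10
Step 3: Remaining = 10 - 5 = 5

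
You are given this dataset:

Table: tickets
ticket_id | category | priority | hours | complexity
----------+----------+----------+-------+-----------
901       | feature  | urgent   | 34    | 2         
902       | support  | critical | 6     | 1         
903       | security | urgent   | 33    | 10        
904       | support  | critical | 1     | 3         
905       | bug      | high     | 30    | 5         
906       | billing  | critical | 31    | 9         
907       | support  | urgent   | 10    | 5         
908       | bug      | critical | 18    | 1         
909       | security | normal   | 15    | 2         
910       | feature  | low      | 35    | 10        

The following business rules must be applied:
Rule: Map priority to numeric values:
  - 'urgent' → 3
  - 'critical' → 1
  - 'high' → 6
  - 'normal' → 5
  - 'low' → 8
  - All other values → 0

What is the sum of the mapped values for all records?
32

Step 1: Apply mapping to each record
Step 2: Count by status:
  'urgent': 3 records × 3 = 9
  'critical': 4 records × 1 = 4
  'high': 1 records × 6 = 6
  'normal': 1 records × 5 = 5
  'low': 1 records × 8 = 8
Step 3: Sum all mapped values = 32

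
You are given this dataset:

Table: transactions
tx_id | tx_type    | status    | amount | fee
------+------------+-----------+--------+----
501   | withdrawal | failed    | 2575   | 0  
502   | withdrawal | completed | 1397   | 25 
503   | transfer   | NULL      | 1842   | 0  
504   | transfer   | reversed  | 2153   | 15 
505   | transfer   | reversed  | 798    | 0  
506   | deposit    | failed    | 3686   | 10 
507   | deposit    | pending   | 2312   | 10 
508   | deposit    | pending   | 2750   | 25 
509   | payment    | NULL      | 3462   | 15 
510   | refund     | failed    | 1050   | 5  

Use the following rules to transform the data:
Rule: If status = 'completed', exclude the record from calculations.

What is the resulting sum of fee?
80

Step 1: Identify records where status = 'completed'
Step 2: The excluded records sum to 25
Step 3: Original total fee = 105
Step 4: Remaining total = 105 - 25 = 80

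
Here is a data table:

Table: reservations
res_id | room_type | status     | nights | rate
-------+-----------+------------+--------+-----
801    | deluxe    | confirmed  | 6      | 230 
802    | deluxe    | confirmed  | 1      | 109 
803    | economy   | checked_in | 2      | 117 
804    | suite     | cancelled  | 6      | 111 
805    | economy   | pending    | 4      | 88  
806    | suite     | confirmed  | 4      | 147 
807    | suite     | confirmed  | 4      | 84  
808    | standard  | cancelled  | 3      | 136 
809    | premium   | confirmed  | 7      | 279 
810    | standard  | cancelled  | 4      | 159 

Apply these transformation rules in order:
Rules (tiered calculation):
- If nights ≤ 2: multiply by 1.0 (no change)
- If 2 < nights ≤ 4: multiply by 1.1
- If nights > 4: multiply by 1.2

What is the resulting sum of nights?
46.7

Step 1: Tier 1 (nights ≤ 2): 2 records, sum = 3 × 1.0 = 3.0
Step 2: Tier 2 (2 < nights ≤ 4): 5 records, sum = 19 × 1.1 = 20.9
Step 3: Tier 3 (nights > 4): 3 records, sum = 19 × 1.2 = 22.8
Step 4: Final sum = 3.0 + 20.9 + 22.8 = 46.7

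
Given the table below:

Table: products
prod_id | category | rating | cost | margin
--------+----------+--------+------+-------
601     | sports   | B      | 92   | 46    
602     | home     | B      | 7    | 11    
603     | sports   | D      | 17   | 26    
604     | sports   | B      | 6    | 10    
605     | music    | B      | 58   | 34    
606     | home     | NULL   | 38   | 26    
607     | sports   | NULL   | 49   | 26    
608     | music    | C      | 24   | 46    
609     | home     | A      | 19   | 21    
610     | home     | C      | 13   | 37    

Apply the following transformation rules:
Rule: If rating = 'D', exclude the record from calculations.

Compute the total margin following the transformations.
257

Step 1: Identify records where rating = 'D'
Step 2: The excluded records sum to 26
Step 3: Original total margin = 283
Step 4: Remaining total = 283 - 26 = 257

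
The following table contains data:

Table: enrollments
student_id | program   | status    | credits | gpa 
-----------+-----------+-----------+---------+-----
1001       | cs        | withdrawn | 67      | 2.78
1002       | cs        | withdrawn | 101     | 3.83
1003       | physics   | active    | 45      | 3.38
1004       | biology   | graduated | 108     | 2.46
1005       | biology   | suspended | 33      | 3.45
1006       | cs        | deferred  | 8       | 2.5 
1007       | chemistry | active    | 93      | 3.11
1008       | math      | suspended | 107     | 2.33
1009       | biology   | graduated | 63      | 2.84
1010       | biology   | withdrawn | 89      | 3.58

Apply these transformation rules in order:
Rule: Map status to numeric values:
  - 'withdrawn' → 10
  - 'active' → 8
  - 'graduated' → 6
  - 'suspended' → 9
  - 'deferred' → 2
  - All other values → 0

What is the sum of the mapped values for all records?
78

Step 1: Apply mapping to each record
Step 2: Count by status:
  'withdrawn': 3 records × 10 = 30
  'active': 2 records × 8 = 16
  'graduated': 2 records × 6 = 12
  'suspended': 2 records × 9 = 18
  'deferred': 1 records × 2 = 2
Step 3: Sum all mapped values = 78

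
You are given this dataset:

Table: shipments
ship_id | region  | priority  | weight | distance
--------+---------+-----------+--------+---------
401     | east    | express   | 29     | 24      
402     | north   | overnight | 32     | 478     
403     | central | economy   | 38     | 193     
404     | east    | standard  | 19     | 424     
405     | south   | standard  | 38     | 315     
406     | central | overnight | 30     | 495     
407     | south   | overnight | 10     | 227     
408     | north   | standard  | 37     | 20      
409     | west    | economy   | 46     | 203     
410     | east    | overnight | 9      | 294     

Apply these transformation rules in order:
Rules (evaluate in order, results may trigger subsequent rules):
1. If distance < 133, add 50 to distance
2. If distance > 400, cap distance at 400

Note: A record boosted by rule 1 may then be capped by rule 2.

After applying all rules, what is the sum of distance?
2576

Step 1: Apply rule 1 to records with distance < 133
  - 2 records get bonus of 50
  - Of these, 0 records then exceed 400 and get capped
Step 2: Apply rule 2 to records with distance > 400
  - 3 records (original) are capped
Step 3: Calculate final sum = 2576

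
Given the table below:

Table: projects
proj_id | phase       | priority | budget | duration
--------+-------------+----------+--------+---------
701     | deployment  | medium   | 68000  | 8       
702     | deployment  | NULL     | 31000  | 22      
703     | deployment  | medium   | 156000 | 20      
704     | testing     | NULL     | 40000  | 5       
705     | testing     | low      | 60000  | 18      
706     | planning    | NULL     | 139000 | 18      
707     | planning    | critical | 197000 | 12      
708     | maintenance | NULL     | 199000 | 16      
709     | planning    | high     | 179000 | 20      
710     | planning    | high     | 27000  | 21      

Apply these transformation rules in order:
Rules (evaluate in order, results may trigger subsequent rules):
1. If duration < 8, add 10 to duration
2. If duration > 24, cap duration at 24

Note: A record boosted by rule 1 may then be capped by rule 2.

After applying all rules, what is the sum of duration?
170

Step 1: Apply rule 1 to records with duration < 8
  - 1 records get bonus of 10
  - Of these, 0 records then exceed 24 and get capped
Step 2: Apply rule 2 to records with duration > 24
  - 0 records (original) are capped
Step 3: Calculate final sum = 170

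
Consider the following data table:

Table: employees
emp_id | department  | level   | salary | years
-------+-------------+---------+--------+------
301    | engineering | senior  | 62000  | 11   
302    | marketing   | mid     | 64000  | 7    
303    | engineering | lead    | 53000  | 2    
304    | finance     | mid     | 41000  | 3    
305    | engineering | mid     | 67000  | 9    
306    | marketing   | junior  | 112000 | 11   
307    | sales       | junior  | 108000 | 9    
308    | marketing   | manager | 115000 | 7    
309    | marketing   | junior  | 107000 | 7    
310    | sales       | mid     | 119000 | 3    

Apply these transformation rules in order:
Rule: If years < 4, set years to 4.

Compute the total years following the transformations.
73

Step 1: 3 records have years < 4
Step 2: These records originally summed to 8
Step 3: After setting to minimum: 3 × 4 = 12
Step 4: Unaffected records sum: 61
Step 5: Final sum = 12 + 61 = 73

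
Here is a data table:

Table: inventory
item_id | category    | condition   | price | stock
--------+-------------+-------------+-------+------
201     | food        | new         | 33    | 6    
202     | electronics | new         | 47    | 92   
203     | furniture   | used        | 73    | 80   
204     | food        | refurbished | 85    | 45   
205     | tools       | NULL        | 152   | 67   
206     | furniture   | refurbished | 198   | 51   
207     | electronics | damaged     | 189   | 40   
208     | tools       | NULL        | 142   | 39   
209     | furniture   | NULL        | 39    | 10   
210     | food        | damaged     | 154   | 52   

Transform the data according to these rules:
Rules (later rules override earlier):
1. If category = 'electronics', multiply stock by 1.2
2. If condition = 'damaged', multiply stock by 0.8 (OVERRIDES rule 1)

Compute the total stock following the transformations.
482.0

Step 1: Rule 2 takes priority for records with condition = 'damaged'
  - 2 records: 92 × 0.8 = 73.6
Step 2: Rule 1 applies to remaining records with category = 'electronics'
  - 1 records: 92 × 1.2 = 110.4
Step 3: Other records unchanged: 298
Step 4: Final sum = 73.6 + 110.4 + 298 = 482.0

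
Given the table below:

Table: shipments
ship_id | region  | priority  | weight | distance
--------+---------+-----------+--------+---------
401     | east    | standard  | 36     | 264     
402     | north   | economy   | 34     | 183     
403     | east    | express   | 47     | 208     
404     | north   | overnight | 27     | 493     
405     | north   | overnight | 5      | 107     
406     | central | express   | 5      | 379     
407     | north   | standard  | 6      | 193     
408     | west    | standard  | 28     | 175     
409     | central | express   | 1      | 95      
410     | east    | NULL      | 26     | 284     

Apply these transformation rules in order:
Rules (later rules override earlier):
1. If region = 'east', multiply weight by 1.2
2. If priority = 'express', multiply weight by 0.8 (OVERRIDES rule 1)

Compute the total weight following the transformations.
216.8

Step 1: Rule 2 takes priority for records with priority = 'express'
  - 3 records: 53 × 0.8 = 42.4
Step 2: Rule 1 applies to remaining records with region = 'east'
  - 2 records: 62 × 1.2 = 74.4
Step 3: Other records unchanged: 100
Step 4: Final sum = 42.4 + 74.4 + 100 = 216.8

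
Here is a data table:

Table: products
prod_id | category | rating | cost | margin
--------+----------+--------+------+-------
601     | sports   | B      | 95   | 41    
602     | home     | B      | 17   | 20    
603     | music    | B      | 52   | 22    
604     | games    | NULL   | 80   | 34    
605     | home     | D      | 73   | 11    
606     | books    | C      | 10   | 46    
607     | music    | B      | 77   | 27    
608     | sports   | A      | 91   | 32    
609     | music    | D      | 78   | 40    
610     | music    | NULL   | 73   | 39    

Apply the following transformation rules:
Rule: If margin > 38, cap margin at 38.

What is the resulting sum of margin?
298

Step 1: 4 records have margin > 38
Step 2: These records originally summed to 166
Step 3: After capping: 4 × 38 = 152
Step 4: Unaffected records sum: 146
Step 5: Final sum = 152 + 146 = 298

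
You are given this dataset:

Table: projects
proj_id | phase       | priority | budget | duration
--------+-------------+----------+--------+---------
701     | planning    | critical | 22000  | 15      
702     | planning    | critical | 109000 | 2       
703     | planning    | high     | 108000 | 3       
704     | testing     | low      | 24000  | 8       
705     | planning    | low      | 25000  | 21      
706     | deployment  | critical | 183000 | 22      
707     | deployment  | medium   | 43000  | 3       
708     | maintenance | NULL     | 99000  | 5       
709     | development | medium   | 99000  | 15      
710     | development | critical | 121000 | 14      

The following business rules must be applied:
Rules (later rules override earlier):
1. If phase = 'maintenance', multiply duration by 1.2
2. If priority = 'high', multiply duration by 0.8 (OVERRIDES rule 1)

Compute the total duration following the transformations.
108.4

Step 1: Rule 2 takes priority for records with priority = 'high'
  - 1 records: 3 × 0.8 = 2.4
Step 2: Rule 1 applies to remaining records with phase = 'maintenance'
  - 1 records: 5 × 1.2 = 6.0
Step 3: Other records unchanged: 100
Step 4: Final sum = 2.4 + 6.0 + 100 = 108.4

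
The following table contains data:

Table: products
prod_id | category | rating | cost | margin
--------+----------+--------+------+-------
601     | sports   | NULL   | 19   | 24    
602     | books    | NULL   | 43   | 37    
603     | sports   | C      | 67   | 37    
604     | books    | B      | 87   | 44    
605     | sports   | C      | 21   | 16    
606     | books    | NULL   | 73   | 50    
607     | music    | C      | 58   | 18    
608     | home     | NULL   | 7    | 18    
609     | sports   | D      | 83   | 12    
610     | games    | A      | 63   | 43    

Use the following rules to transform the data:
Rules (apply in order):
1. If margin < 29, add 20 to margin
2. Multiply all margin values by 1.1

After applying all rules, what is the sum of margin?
438.9

Step 1: Apply Rule 1 - Add 20 to records with margin < 29
  - 5 records affected: 88 + (5 × 20) = 188
  - Unaffected records: 211
  - Sum after Rule 1: 399
Step 2: Apply Rule 2 - Multiply all by 1.1
  - 399 × 1.1 = 438.9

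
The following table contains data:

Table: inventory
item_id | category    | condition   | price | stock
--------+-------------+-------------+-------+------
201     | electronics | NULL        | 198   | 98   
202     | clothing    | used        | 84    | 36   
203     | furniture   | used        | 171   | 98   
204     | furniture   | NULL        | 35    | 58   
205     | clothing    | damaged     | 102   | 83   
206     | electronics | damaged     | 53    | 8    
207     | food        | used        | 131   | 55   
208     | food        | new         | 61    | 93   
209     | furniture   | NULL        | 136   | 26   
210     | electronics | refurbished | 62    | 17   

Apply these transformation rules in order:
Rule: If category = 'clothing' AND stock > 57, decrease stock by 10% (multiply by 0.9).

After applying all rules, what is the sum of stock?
563.7

Step 1: Find records where category = 'clothing' AND stock > 57
Step 2: 1 records match, summing to 83
Step 3: After multiplier: 83 × 0.9 = 74.7
Step 4: Unaffected records sum: 489
Step 5: Final sum = 74.7 + 489 = 563.7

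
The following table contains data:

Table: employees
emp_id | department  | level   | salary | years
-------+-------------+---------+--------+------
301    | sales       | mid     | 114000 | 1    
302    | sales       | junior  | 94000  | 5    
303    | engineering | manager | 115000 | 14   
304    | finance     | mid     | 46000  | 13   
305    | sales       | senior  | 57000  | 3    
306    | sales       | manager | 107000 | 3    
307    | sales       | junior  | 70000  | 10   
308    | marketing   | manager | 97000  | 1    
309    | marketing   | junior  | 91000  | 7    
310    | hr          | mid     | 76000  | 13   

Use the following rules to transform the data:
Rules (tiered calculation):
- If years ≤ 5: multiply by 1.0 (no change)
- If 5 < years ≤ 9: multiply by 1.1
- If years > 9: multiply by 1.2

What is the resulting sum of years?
80.7

Step 1: Tier 1 (years ≤ 5): 5 records, sum = 13 × 1.0 = 13.0
Step 2: Tier 2 (5 < years ≤ 9): 1 records, sum = 7 × 1.1 = 7.7
Step 3: Tier 3 (years > 9): 4 records, sum = 50 × 1.2 = 60.0
Step 4: Final sum = 13.0 + 7.7 + 60.0 = 80.7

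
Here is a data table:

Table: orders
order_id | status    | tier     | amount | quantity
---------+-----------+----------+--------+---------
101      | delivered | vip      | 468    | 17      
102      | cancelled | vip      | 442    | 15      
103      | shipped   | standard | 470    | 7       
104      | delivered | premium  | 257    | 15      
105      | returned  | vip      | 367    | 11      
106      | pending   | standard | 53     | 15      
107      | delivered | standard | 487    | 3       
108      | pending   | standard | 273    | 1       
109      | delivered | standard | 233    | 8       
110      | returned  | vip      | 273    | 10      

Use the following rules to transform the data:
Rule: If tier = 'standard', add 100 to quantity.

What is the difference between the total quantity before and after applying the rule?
500

Step 1: Original sum of quantity = 102
Step 2: 5 records have tier = 'standard'
Step 3: Each affected record changes by 100
Step 4: Total change = 5 × 100 = 500
Step 5: New sum = 102 + 500 = 602
Step 6: Difference = |602 - 102| = 500
        (Sum increased by 500)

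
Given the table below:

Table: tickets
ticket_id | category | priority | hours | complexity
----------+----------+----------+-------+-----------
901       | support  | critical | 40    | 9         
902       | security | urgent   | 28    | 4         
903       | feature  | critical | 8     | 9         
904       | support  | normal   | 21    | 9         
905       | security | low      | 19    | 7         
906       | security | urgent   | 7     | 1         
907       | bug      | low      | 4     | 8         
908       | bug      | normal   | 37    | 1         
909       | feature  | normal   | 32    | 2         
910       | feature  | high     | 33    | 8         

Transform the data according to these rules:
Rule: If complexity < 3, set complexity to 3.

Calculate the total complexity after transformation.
63

Step 1: 3 records have complexity < 3
Step 2: These records originally summed to 4
Step 3: After setting to minimum: 3 × 3 = 9
Step 4: Unaffected records sum: 54
Step 5: Final sum = 9 + 54 = 63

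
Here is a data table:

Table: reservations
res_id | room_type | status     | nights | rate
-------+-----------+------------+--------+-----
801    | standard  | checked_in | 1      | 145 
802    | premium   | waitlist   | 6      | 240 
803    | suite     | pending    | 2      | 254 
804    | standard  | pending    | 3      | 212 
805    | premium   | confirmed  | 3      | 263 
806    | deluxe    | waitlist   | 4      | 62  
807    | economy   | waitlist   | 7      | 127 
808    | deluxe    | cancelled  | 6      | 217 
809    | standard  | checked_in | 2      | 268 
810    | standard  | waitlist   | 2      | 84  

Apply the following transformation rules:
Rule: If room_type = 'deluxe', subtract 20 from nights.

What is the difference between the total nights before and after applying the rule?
40

Step 1: Original sum of nights = 36
Step 2: 2 records have room_type = 'deluxe'
Step 3: Each affected record changes by -20
Step 4: Total change = 2 × -20 = -40
Step 5: New sum = 36 + -40 = -4
Step 6: Difference = |-4 - 36| = 40
        (Sum decreased by 40)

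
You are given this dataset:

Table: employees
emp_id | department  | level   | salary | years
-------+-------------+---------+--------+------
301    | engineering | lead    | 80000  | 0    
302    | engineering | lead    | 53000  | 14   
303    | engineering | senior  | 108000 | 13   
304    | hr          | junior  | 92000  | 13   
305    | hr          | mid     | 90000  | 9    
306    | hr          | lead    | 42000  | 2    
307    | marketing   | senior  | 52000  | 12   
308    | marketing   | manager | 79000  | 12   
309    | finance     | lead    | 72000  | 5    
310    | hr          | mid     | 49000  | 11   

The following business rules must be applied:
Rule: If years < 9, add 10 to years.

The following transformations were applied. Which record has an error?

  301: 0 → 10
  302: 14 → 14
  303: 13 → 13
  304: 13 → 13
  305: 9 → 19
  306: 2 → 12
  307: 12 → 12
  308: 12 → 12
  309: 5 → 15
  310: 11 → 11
Record 305 has an error. The correct transformed value should be 9, not 19.

Step 1: Check each record against the rule
Step 2: Record 305 has years = 9
Step 3: Since 9 >= 9, the bonus should not have been applied
Step 4: Correct value = 9, but claimed value = 19
Conclusion: Record 305 has the error.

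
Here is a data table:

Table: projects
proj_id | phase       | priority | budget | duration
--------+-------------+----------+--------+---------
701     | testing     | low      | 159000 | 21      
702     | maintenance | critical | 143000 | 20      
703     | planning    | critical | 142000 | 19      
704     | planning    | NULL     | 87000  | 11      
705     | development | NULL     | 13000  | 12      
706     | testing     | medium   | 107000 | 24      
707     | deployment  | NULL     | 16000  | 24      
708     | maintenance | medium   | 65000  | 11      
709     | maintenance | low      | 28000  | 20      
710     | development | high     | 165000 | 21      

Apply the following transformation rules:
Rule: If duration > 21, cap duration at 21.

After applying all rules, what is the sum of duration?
177

Step 1: 2 records have duration > 21
Step 2: These records originally summed to 48
Step 3: After capping: 2 × 21 = 42
Step 4: Unaffected records sum: 135
Step 5: Final sum = 42 + 135 = 177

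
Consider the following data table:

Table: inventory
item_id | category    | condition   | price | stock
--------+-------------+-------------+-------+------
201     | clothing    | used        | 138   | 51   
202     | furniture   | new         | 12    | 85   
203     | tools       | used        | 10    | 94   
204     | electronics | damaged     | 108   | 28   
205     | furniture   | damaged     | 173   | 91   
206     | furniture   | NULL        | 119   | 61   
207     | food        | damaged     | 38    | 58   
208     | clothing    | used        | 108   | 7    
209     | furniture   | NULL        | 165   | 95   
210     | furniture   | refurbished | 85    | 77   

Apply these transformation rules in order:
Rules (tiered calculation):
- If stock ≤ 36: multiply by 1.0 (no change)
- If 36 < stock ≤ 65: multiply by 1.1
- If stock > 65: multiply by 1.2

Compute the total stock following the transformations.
752.4

Step 1: Tier 1 (stock ≤ 36): 2 records, sum = 35 × 1.0 = 35.0
Step 2: Tier 2 (36 < stock ≤ 65): 3 records, sum = 170 × 1.1 = 187.0
Step 3: Tier 3 (stock > 65): 5 records, sum = 442 × 1.2 = 530.4
Step 4: Final sum = 35.0 + 187.0 + 530.4 = 752.4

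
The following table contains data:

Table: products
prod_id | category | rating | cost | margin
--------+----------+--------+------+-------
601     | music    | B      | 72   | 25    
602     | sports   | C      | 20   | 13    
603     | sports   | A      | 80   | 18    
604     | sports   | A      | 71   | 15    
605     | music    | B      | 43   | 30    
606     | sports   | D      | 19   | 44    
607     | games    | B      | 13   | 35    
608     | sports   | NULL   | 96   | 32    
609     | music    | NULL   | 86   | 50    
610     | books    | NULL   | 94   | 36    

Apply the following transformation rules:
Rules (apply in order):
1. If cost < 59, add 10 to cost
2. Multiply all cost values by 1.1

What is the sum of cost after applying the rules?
697.4

Step 1: Apply Rule 1 - Add 10 to records with cost < 59
  - 4 records affected: 95 + (4 × 10) = 135
  - Unaffected records: 499
  - Sum after Rule 1: 634
Step 2: Apply Rule 2 - Multiply all by 1.1
  - 634 × 1.1 = 697.4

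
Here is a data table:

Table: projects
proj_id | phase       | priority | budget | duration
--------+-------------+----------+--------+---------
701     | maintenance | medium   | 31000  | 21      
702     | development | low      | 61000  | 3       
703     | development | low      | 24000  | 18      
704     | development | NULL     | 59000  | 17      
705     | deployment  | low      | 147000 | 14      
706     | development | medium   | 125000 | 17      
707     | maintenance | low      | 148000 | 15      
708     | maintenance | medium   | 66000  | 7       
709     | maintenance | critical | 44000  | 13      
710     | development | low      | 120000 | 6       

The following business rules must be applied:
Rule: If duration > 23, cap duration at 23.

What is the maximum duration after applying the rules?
21

Step 1: Original maximum duration = 21
Step 2: Check cap of 23 against maximum
Step 3: No records exceed the cap (max 21 <= cap 23), so no capping applies
Step 4: Maximum after transformation = 21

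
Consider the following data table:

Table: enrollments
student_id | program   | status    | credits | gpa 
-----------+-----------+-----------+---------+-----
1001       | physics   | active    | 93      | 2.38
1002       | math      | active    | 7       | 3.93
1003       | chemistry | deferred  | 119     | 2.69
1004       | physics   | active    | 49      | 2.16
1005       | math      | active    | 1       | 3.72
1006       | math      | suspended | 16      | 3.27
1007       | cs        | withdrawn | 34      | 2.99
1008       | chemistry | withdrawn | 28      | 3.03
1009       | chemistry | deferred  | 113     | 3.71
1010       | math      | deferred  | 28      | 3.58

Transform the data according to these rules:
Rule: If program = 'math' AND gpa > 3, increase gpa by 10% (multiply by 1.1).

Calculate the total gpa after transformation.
32.91

Step 1: Find records where program = 'math' AND gpa > 3
Step 2: 4 records match, summing to 14.5
Step 3: After multiplier: 14.5 × 1.1 = 15.95
Step 4: Unaffected records sum: 16.96
Step 5: Final sum = 15.95 + 16.96 = 32.91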